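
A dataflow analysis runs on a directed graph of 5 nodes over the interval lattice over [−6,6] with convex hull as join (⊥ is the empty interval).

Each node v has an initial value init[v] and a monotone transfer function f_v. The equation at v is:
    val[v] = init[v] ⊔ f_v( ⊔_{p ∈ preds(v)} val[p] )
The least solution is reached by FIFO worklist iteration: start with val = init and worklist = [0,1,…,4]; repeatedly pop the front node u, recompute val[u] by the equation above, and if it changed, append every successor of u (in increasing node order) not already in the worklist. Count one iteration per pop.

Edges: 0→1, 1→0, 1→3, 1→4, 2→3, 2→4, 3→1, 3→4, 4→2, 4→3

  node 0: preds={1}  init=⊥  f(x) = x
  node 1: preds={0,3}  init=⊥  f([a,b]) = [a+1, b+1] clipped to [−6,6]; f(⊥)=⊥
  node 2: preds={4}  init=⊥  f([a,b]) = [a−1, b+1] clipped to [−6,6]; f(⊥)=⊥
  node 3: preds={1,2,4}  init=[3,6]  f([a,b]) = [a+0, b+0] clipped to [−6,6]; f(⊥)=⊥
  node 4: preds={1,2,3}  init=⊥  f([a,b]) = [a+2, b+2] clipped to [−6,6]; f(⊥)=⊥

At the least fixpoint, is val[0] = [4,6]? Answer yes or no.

Iteration log — 10 steps:
  step 1. node 0  ⊔preds=⊥  new=⊥  stable
  step 2. node 1  ⊔preds=[3,6]  new=[4,6]  old=⊥  +wl: 0
  step 3. node 2  ⊔preds=⊥  new=⊥  stable
  step 4. node 3  ⊔preds=[4,6]  new=[3,6]  stable
  step 5. node 4  ⊔preds=[3,6]  new=[5,6]  old=⊥  +wl: 2,3
  step 6. node 0  ⊔preds=[4,6]  new=[4,6]  old=⊥  +wl: 1
  step 7. node 2  ⊔preds=[5,6]  new=[4,6]  old=⊥  +wl: 4
  step 8. node 3  ⊔preds=[4,6]  new=[3,6]  stable
  step 9. node 1  ⊔preds=[3,6]  new=[4,6]  stable
  step 10. node 4  ⊔preds=[3,6]  new=[5,6]  stable

Least fixpoint reached:
  node 0: [4,6]
  node 1: [4,6]
  node 2: [4,6]
  node 3: [3,6]
  node 4: [5,6]

yes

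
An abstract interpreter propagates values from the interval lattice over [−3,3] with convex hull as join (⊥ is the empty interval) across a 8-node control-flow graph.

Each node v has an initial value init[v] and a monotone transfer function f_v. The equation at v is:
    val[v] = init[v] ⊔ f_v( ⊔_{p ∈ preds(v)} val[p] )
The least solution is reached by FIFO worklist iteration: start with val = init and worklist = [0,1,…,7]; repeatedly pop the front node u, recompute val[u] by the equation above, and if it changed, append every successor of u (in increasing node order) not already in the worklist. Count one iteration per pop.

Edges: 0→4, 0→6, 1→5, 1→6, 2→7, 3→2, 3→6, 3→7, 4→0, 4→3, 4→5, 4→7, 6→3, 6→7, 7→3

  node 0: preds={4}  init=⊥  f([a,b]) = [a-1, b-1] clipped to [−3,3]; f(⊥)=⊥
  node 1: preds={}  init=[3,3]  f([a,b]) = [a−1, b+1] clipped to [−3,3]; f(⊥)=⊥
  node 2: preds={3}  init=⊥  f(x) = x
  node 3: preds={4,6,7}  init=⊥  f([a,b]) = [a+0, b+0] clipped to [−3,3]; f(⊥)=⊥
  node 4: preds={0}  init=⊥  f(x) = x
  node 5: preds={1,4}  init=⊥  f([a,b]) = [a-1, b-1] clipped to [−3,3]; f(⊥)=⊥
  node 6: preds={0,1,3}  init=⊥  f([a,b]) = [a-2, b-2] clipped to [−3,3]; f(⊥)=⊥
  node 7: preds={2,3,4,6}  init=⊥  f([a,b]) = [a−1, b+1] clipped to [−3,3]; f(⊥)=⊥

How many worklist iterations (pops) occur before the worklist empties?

Trace (17 dequeues):
  [1] u=0 | in ⊥ | out ⊥ | ==
  [2] u=1 | in ⊥ | out [3,3] | ==
  [3] u=2 | in ⊥ | out ⊥ | ==
  [4] u=3 | in ⊥ | out ⊥ | ==
  [5] u=4 | in ⊥ | out ⊥ | ==
  [6] u=5 | in [3,3] | out [2,2] | prev ⊥ | push {}
  [7] u=6 | in [3,3] | out [1,1] | prev ⊥ | push {3}
  [8] u=7 | in [1,1] | out [0,2] | prev ⊥ | push {}
  [9] u=3 | in [0,2] | out [0,2] | prev ⊥ | push {2,6,7}
  [10] u=2 | in [0,2] | out [0,2] | prev ⊥ | push {}
  [11] u=6 | in [0,3] | out [-2,1] | prev [1,1] | push {3}
  [12] u=7 | in [-2,2] | out [-3,3] | prev [0,2] | push {}
  [13] u=3 | in [-3,3] | out [-3,3] | prev [0,2] | push {2,6,7}
  [14] u=2 | in [-3,3] | out [-3,3] | prev [0,2] | push {}
  [15] u=6 | in [-3,3] | out [-3,1] | prev [-2,1] | push {3}
  [16] u=7 | in [-3,3] | out [-3,3] | ==
  [17] u=3 | in [-3,3] | out [-3,3] | ==

Converged values:
  [0] ⊥
  [1] [3,3]
  [2] [-3,3]
  [3] [-3,3]
  [4] ⊥
  [5] [2,2]
  [6] [-3,1]
  [7] [-3,3]

17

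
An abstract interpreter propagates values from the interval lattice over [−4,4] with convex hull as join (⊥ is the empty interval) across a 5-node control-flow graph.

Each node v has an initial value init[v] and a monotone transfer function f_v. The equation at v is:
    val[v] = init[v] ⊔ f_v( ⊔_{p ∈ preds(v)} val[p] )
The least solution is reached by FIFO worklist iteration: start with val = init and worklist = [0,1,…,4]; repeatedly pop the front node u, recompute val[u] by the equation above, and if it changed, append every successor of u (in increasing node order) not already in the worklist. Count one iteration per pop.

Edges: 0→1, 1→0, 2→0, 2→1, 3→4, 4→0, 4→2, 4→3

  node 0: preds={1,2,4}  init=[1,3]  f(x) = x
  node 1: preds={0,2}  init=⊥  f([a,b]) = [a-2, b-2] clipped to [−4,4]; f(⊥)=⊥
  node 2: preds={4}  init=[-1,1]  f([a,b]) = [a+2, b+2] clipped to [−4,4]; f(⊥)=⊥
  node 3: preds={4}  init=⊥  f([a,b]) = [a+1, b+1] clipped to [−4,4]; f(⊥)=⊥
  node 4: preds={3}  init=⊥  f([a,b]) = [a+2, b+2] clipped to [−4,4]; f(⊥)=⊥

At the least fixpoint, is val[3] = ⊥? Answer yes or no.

Worklist (9 pops):
  #1 pop 0: in=[-1,1] → [-1,3] (was [1,3]); enqueue []
  #2 pop 1: in=[-1,3] → [-3,1] (was ⊥); enqueue [0]
  #3 pop 2: in=⊥ → [-1,1] (no change)
  #4 pop 3: in=⊥ → ⊥ (no change)
  #5 pop 4: in=⊥ → ⊥ (no change)
  #6 pop 0: in=[-3,1] → [-3,3] (was [-1,3]); enqueue [1]
  #7 pop 1: in=[-3,3] → [-4,1] (was [-3,1]); enqueue [0]
  #8 pop 0: in=[-4,1] → [-4,3] (was [-3,3]); enqueue [1]
  #9 pop 1: in=[-4,3] → [-4,1] (no change)

Fixpoint:
  val[0] = [-4,3]
  val[1] = [-4,1]
  val[2] = [-1,1]
  val[3] = ⊥
  val[4] = ⊥

yes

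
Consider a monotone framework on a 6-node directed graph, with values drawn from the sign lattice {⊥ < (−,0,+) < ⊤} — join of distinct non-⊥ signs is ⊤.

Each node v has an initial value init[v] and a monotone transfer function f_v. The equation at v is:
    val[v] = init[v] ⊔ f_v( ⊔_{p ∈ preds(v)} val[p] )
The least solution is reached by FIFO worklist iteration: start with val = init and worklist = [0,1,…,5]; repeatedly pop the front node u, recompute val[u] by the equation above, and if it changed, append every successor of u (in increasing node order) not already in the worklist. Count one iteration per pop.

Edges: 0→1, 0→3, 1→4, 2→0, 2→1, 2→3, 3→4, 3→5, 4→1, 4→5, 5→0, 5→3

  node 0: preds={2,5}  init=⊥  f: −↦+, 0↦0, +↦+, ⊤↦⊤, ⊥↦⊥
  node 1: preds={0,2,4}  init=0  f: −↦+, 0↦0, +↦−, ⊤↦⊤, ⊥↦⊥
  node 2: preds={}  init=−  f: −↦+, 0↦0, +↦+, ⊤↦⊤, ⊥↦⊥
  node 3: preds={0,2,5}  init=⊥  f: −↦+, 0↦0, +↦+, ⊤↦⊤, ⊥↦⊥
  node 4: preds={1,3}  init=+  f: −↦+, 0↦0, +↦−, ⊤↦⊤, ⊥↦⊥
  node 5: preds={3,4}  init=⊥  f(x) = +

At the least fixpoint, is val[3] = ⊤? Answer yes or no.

Trace (10 dequeues):
  [1] u=0 | in − | out + | prev ⊥ | push {}
  [2] u=1 | in ⊤ | out ⊤ | prev 0 | push {}
  [3] u=2 | in ⊥ | out − | ==
  [4] u=3 | in ⊤ | out ⊤ | prev ⊥ | push {}
  [5] u=4 | in ⊤ | out ⊤ | prev + | push {1}
  [6] u=5 | in ⊤ | out + | prev ⊥ | push {0,3}
  [7] u=1 | in ⊤ | out ⊤ | ==
  [8] u=0 | in ⊤ | out ⊤ | prev + | push {1}
  [9] u=3 | in ⊤ | out ⊤ | ==
  [10] u=1 | in ⊤ | out ⊤ | ==

Converged values:
  [0] ⊤
  [1] ⊤
  [2] −
  [3] ⊤
  [4] ⊤
  [5] +

yes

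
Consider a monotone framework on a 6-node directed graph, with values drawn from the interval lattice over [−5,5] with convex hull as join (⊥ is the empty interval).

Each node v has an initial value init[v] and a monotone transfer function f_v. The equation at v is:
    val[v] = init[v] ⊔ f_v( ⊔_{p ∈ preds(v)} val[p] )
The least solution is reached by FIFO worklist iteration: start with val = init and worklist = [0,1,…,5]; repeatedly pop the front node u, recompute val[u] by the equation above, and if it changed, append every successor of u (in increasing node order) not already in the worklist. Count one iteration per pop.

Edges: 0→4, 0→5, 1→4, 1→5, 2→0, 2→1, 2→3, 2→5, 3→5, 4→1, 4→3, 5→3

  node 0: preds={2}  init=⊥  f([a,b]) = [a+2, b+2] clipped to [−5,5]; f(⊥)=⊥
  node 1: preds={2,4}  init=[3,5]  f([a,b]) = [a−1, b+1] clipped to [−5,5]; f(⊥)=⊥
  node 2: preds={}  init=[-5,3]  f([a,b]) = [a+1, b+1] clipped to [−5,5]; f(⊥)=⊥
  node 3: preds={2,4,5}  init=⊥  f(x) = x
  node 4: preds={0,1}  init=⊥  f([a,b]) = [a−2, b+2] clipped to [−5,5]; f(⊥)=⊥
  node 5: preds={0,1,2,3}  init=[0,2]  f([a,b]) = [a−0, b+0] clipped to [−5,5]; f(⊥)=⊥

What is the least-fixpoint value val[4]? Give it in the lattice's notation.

Worklist (9 pops):
  #1 pop 0: in=[-5,3] → [-3,5] (was ⊥); enqueue []
  #2 pop 1: in=[-5,3] → [-5,5] (was [3,5]); enqueue []
  #3 pop 2: in=⊥ → [-5,3] (no change)
  #4 pop 3: in=[-5,3] → [-5,3] (was ⊥); enqueue []
  #5 pop 4: in=[-5,5] → [-5,5] (was ⊥); enqueue [1,3]
  #6 pop 5: in=[-5,5] → [-5,5] (was [0,2]); enqueue []
  #7 pop 1: in=[-5,5] → [-5,5] (no change)
  #8 pop 3: in=[-5,5] → [-5,5] (was [-5,3]); enqueue [5]
  #9 pop 5: in=[-5,5] → [-5,5] (no change)

Fixpoint:
  val[0] = [-3,5]
  val[1] = [-5,5]
  val[2] = [-5,3]
  val[3] = [-5,5]
  val[4] = [-5,5]
  val[5] = [-5,5]

[-5,5]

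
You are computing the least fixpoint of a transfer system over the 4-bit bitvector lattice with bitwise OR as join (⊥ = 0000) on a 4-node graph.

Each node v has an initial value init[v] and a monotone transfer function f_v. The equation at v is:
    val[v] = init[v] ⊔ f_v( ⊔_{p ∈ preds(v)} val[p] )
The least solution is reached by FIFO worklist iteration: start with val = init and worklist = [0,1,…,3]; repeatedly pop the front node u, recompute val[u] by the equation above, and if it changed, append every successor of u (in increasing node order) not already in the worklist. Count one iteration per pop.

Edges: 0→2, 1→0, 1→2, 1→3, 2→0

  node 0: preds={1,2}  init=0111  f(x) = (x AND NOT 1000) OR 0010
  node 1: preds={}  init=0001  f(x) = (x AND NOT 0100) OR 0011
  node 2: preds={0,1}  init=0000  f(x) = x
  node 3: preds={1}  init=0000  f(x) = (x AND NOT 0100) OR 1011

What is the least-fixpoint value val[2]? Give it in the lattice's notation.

Worklist (5 pops):
  #1 pop 0: in=0001 → 0111 (no change)
  #2 pop 1: in=0000 → 0011 (was 0001); enqueue [0]
  #3 pop 2: in=0111 → 0111 (was 0000); enqueue []
  #4 pop 3: in=0011 → 1011 (was 0000); enqueue []
  #5 pop 0: in=0111 → 0111 (no change)

Fixpoint:
  val[0] = 0111
  val[1] = 0011
  val[2] = 0111
  val[3] = 1011

0111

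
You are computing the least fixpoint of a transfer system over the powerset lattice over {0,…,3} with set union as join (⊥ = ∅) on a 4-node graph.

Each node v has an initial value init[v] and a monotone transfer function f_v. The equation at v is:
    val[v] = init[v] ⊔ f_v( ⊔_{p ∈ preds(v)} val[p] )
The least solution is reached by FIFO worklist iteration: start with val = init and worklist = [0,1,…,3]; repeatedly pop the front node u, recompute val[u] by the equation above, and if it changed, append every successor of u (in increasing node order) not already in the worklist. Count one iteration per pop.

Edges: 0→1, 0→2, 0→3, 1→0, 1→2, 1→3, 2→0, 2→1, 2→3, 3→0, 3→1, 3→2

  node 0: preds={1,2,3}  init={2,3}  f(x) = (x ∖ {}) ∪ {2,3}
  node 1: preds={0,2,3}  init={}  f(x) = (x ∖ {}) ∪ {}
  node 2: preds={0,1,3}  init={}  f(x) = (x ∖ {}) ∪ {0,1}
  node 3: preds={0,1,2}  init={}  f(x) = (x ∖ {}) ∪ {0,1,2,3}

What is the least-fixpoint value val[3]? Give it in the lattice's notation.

{0,1,2,3}

Trace (9 dequeues):
  [1] u=0 | in {} | out {2,3} | ==
  [2] u=1 | in {2,3} | out {2,3} | prev {} | push {0}
  [3] u=2 | in {2,3} | out {0,1,2,3} | prev {} | push {1}
  [4] u=3 | in {0,1,2,3} | out {0,1,2,3} | prev {} | push {2}
  [5] u=0 | in {0,1,2,3} | out {0,1,2,3} | prev {2,3} | push {3}
  [6] u=1 | in {0,1,2,3} | out {0,1,2,3} | prev {2,3} | push {0}
  [7] u=2 | in {0,1,2,3} | out {0,1,2,3} | ==
  [8] u=3 | in {0,1,2,3} | out {0,1,2,3} | ==
  [9] u=0 | in {0,1,2,3} | out {0,1,2,3} | ==

Converged values:
  [0] {0,1,2,3}
  [1] {0,1,2,3}
  [2] {0,1,2,3}
  [3] {0,1,2,3}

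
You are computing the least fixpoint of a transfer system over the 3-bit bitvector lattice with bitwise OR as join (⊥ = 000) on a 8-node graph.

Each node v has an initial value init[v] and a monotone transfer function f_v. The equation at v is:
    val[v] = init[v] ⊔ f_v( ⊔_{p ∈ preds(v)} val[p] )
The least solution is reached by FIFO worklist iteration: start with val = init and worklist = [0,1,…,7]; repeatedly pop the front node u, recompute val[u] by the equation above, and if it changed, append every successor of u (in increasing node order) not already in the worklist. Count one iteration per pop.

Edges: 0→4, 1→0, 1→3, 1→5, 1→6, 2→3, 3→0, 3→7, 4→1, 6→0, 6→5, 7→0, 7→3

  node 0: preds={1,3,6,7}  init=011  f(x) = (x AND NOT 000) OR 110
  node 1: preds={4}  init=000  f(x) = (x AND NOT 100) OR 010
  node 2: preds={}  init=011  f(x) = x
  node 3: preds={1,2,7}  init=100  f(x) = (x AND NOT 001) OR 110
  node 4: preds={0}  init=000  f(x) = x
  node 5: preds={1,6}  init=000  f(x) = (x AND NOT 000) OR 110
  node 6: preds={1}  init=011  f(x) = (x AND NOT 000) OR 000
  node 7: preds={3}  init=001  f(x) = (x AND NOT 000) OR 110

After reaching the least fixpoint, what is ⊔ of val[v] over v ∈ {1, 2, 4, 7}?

Trace (14 dequeues):
  [1] u=0 | in 111 | out 111 | prev 011 | push {}
  [2] u=1 | in 000 | out 010 | prev 000 | push {0}
  [3] u=2 | in 000 | out 011 | ==
  [4] u=3 | in 011 | out 110 | prev 100 | push {}
  [5] u=4 | in 111 | out 111 | prev 000 | push {1}
  [6] u=5 | in 011 | out 111 | prev 000 | push {}
  [7] u=6 | in 010 | out 011 | ==
  [8] u=7 | in 110 | out 111 | prev 001 | push {3}
  [9] u=0 | in 111 | out 111 | ==
  [10] u=1 | in 111 | out 011 | prev 010 | push {0,5,6}
  [11] u=3 | in 111 | out 110 | ==
  [12] u=0 | in 111 | out 111 | ==
  [13] u=5 | in 011 | out 111 | ==
  [14] u=6 | in 011 | out 011 | ==

Converged values:
  [0] 111
  [1] 011
  [2] 011
  [3] 110
  [4] 111
  [5] 111
  [6] 011
  [7] 111

111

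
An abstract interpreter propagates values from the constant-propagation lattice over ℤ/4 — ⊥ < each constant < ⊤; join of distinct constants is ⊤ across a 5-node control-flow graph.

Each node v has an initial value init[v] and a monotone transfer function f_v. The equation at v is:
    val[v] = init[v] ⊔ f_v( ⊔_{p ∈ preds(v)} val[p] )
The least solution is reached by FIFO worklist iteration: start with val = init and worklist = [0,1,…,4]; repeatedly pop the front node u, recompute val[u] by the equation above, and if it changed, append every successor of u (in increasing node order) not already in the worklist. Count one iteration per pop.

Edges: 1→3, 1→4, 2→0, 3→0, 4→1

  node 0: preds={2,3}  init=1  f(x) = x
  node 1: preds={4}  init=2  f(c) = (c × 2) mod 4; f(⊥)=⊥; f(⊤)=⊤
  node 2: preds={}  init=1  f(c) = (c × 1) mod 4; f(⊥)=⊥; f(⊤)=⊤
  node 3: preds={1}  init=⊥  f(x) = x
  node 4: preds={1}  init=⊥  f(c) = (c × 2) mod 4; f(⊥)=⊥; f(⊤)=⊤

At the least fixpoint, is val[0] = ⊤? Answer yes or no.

yes

Worklist (11 pops):
  #1 pop 0: in=1 → 1 (no change)
  #2 pop 1: in=⊥ → 2 (no change)
  #3 pop 2: in=⊥ → 1 (no change)
  #4 pop 3: in=2 → 2 (was ⊥); enqueue [0]
  #5 pop 4: in=2 → 0 (was ⊥); enqueue [1]
  #6 pop 0: in=⊤ → ⊤ (was 1); enqueue []
  #7 pop 1: in=0 → ⊤ (was 2); enqueue [3,4]
  #8 pop 3: in=⊤ → ⊤ (was 2); enqueue [0]
  #9 pop 4: in=⊤ → ⊤ (was 0); enqueue [1]
  #10 pop 0: in=⊤ → ⊤ (no change)
  #11 pop 1: in=⊤ → ⊤ (no change)

Fixpoint:
  val[0] = ⊤
  val[1] = ⊤
  val[2] = 1
  val[3] = ⊤
  val[4] = ⊤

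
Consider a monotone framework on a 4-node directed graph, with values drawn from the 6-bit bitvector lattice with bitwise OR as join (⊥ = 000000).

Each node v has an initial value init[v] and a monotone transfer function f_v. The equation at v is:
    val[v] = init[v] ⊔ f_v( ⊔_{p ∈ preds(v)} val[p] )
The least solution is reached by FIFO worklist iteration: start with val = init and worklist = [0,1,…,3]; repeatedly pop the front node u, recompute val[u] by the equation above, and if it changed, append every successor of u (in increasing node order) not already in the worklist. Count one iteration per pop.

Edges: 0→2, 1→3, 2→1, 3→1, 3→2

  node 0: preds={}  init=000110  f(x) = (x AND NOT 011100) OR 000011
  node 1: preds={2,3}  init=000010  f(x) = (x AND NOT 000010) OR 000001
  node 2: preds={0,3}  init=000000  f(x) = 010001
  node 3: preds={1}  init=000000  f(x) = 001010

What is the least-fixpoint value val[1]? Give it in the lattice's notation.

011011

Trace (7 dequeues):
  [1] u=0 | in 000000 | out 000111 | prev 000110 | push {}
  [2] u=1 | in 000000 | out 000011 | prev 000010 | push {}
  [3] u=2 | in 000111 | out 010001 | prev 000000 | push {1}
  [4] u=3 | in 000011 | out 001010 | prev 000000 | push {2}
  [5] u=1 | in 011011 | out 011011 | prev 000011 | push {3}
  [6] u=2 | in 001111 | out 010001 | ==
  [7] u=3 | in 011011 | out 001010 | ==

Converged values:
  [0] 000111
  [1] 011011
  [2] 010001
  [3] 001010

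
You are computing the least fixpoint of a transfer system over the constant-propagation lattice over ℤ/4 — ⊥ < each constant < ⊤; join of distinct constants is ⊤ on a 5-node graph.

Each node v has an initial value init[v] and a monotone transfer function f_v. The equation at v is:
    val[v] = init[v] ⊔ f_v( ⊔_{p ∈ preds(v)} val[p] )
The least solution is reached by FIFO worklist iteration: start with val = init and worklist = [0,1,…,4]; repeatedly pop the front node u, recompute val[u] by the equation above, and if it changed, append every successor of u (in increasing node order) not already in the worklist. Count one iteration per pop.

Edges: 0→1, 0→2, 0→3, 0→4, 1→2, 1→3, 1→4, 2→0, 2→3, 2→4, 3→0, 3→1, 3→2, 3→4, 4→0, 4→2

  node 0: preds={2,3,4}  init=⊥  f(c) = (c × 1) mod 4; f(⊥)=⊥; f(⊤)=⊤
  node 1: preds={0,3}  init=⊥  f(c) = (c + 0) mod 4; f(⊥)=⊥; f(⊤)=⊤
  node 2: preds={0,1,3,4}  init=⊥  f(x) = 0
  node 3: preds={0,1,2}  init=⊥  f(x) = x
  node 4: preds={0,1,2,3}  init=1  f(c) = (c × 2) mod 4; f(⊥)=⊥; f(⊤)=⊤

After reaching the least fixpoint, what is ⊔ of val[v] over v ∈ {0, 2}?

Iteration log — 10 steps:
  step 1. node 0  ⊔preds=1  new=1  old=⊥  +wl: 
  step 2. node 1  ⊔preds=1  new=1  old=⊥  +wl: 
  step 3. node 2  ⊔preds=1  new=0  old=⊥  +wl: 0
  step 4. node 3  ⊔preds=⊤  new=⊤  old=⊥  +wl: 1,2
  step 5. node 4  ⊔preds=⊤  new=⊤  old=1  +wl: 
  step 6. node 0  ⊔preds=⊤  new=⊤  old=1  +wl: 3,4
  step 7. node 1  ⊔preds=⊤  new=⊤  old=1  +wl: 
  step 8. node 2  ⊔preds=⊤  new=0  stable
  step 9. node 3  ⊔preds=⊤  new=⊤  stable
  step 10. node 4  ⊔preds=⊤  new=⊤  stable

Least fixpoint reached:
  node 0: ⊤
  node 1: ⊤
  node 2: 0
  node 3: ⊤
  node 4: ⊤

⊤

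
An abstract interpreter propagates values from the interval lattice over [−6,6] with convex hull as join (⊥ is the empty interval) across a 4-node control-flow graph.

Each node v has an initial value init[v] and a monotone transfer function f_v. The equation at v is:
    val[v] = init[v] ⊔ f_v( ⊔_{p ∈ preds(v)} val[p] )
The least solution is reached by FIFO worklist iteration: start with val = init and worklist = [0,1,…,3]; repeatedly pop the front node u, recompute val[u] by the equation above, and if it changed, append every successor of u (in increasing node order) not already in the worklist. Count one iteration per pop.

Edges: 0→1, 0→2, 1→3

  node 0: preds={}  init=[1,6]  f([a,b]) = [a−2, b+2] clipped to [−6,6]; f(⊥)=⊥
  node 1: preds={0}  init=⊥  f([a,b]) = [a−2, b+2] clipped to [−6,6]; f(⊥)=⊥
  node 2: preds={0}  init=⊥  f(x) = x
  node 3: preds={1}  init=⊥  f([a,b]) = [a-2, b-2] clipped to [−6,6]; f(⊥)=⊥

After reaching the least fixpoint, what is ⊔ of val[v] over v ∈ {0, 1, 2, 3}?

Worklist (4 pops):
  #1 pop 0: in=⊥ → [1,6] (no change)
  #2 pop 1: in=[1,6] → [-1,6] (was ⊥); enqueue []
  #3 pop 2: in=[1,6] → [1,6] (was ⊥); enqueue []
  #4 pop 3: in=[-1,6] → [-3,4] (was ⊥); enqueue []

Fixpoint:
  val[0] = [1,6]
  val[1] = [-1,6]
  val[2] = [1,6]
  val[3] = [-3,4]

[-3,6]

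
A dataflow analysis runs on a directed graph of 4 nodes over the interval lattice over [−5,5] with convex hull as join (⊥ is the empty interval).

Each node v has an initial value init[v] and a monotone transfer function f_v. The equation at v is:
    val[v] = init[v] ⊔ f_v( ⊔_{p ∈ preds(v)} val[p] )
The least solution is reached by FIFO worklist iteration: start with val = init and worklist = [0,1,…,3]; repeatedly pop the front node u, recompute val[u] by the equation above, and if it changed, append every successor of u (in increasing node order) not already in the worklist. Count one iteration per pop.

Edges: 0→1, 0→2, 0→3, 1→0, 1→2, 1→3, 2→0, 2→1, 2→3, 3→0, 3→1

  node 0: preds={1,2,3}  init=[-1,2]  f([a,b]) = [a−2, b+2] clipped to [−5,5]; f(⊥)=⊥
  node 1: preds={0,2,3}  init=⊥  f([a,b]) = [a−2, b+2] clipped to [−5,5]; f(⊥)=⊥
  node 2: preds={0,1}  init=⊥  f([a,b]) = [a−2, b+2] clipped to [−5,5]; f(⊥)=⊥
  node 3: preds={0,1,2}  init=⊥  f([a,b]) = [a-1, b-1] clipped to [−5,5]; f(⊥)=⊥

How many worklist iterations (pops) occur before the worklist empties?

Worklist (9 pops):
  #1 pop 0: in=⊥ → [-1,2] (no change)
  #2 pop 1: in=[-1,2] → [-3,4] (was ⊥); enqueue [0]
  #3 pop 2: in=[-3,4] → [-5,5] (was ⊥); enqueue [1]
  #4 pop 3: in=[-5,5] → [-5,4] (was ⊥); enqueue []
  #5 pop 0: in=[-5,5] → [-5,5] (was [-1,2]); enqueue [2,3]
  #6 pop 1: in=[-5,5] → [-5,5] (was [-3,4]); enqueue [0]
  #7 pop 2: in=[-5,5] → [-5,5] (no change)
  #8 pop 3: in=[-5,5] → [-5,4] (no change)
  #9 pop 0: in=[-5,5] → [-5,5] (no change)

Fixpoint:
  val[0] = [-5,5]
  val[1] = [-5,5]
  val[2] = [-5,5]
  val[3] = [-5,4]

9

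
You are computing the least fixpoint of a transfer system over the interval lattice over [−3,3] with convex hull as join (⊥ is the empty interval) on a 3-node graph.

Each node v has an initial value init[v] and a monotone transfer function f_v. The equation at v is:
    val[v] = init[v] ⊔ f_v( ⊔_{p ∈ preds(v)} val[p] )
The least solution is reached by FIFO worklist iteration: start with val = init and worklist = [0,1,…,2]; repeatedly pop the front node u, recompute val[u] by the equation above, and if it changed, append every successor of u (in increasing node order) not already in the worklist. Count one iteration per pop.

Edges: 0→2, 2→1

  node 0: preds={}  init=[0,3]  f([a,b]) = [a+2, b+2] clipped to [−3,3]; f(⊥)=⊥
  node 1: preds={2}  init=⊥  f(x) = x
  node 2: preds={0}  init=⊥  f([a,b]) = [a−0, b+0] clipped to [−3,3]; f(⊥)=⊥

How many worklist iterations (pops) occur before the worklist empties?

Iteration log — 4 steps:
  step 1. node 0  ⊔preds=⊥  new=[0,3]  stable
  step 2. node 1  ⊔preds=⊥  new=⊥  stable
  step 3. node 2  ⊔preds=[0,3]  new=[0,3]  old=⊥  +wl: 1
  step 4. node 1  ⊔preds=[0,3]  new=[0,3]  old=⊥  +wl: 

Least fixpoint reached:
  node 0: [0,3]
  node 1: [0,3]
  node 2: [0,3]

4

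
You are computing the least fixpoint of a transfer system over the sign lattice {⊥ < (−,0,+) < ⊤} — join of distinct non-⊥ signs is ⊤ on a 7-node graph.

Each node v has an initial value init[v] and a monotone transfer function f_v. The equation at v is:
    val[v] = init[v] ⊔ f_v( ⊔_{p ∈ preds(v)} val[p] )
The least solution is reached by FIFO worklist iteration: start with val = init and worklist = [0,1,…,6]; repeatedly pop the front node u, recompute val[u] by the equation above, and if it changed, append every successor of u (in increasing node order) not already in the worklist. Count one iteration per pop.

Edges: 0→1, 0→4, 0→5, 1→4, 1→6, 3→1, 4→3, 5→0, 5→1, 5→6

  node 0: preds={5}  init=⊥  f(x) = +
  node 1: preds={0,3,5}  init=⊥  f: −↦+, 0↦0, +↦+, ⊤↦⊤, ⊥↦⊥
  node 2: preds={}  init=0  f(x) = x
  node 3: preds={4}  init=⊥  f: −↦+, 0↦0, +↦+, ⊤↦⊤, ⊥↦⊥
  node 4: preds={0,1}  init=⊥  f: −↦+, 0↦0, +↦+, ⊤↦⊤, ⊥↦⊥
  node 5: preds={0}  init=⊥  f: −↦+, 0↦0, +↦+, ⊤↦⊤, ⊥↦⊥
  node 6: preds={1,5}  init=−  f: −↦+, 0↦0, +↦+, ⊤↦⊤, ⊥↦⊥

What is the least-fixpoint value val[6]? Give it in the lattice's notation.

Worklist (10 pops):
  #1 pop 0: in=⊥ → + (was ⊥); enqueue []
  #2 pop 1: in=+ → + (was ⊥); enqueue []
  #3 pop 2: in=⊥ → 0 (no change)
  #4 pop 3: in=⊥ → ⊥ (no change)
  #5 pop 4: in=+ → + (was ⊥); enqueue [3]
  #6 pop 5: in=+ → + (was ⊥); enqueue [0,1]
  #7 pop 6: in=+ → ⊤ (was −); enqueue []
  #8 pop 3: in=+ → + (was ⊥); enqueue []
  #9 pop 0: in=+ → + (no change)
  #10 pop 1: in=+ → + (no change)

Fixpoint:
  val[0] = +
  val[1] = +
  val[2] = 0
  val[3] = +
  val[4] = +
  val[5] = +
  val[6] = ⊤

⊤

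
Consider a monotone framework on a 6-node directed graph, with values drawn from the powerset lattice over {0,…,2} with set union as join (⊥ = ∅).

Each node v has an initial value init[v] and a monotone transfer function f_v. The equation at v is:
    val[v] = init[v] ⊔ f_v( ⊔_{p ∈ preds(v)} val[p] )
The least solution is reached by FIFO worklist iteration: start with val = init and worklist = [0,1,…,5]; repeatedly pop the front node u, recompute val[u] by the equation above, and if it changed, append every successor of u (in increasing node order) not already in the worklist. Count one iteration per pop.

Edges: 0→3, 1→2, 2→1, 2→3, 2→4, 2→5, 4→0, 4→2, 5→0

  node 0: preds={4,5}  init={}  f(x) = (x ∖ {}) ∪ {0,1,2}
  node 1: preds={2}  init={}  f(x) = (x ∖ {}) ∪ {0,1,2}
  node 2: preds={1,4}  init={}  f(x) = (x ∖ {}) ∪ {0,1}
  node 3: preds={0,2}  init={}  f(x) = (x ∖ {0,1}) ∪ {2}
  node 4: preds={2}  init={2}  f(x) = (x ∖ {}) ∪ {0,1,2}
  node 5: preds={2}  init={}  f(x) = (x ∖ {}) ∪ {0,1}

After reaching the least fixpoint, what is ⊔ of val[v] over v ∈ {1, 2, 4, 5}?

{0,1,2}

Iteration log — 9 steps:
  step 1. node 0  ⊔preds={2}  new={0,1,2}  old={}  +wl: 
  step 2. node 1  ⊔preds={}  new={0,1,2}  old={}  +wl: 
  step 3. node 2  ⊔preds={0,1,2}  new={0,1,2}  old={}  +wl: 1
  step 4. node 3  ⊔preds={0,1,2}  new={2}  old={}  +wl: 
  step 5. node 4  ⊔preds={0,1,2}  new={0,1,2}  old={2}  +wl: 0,2
  step 6. node 5  ⊔preds={0,1,2}  new={0,1,2}  old={}  +wl: 
  step 7. node 1  ⊔preds={0,1,2}  new={0,1,2}  stable
  step 8. node 0  ⊔preds={0,1,2}  new={0,1,2}  stable
  step 9. node 2  ⊔preds={0,1,2}  new={0,1,2}  stable

Least fixpoint reached:
  node 0: {0,1,2}
  node 1: {0,1,2}
  node 2: {0,1,2}
  node 3: {2}
  node 4: {0,1,2}
  node 5: {0,1,2}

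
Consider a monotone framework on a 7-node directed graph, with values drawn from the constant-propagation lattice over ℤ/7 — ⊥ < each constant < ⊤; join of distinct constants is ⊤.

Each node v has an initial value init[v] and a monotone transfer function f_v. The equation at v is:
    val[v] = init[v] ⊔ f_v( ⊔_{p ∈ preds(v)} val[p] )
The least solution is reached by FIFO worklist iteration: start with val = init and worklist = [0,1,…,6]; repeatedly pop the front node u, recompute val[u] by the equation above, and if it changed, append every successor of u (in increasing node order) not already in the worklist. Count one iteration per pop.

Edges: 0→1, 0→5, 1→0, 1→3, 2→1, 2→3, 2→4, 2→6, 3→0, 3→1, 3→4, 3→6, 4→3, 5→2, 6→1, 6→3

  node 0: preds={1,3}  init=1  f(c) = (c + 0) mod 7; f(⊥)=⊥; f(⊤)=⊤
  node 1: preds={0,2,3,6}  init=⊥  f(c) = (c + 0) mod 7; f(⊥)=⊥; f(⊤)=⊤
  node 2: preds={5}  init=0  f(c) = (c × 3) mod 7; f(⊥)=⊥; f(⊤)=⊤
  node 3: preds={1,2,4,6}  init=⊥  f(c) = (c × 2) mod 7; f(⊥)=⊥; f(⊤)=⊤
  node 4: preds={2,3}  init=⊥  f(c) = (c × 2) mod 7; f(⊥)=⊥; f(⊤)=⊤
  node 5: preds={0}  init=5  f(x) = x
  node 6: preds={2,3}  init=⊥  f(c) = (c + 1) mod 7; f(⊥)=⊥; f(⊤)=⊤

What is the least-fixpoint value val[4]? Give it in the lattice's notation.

⊤

Iteration log — 12 steps:
  step 1. node 0  ⊔preds=⊥  new=1  stable
  step 2. node 1  ⊔preds=⊤  new=⊤  old=⊥  +wl: 0
  step 3. node 2  ⊔preds=5  new=⊤  old=0  +wl: 1
  step 4. node 3  ⊔preds=⊤  new=⊤  old=⊥  +wl: 
  step 5. node 4  ⊔preds=⊤  new=⊤  old=⊥  +wl: 3
  step 6. node 5  ⊔preds=1  new=⊤  old=5  +wl: 2
  step 7. node 6  ⊔preds=⊤  new=⊤  old=⊥  +wl: 
  step 8. node 0  ⊔preds=⊤  new=⊤  old=1  +wl: 5
  step 9. node 1  ⊔preds=⊤  new=⊤  stable
  step 10. node 3  ⊔preds=⊤  new=⊤  stable
  step 11. node 2  ⊔preds=⊤  new=⊤  stable
  step 12. node 5  ⊔preds=⊤  new=⊤  stable

Least fixpoint reached:
  node 0: ⊤
  node 1: ⊤
  node 2: ⊤
  node 3: ⊤
  node 4: ⊤
  node 5: ⊤
  node 6: ⊤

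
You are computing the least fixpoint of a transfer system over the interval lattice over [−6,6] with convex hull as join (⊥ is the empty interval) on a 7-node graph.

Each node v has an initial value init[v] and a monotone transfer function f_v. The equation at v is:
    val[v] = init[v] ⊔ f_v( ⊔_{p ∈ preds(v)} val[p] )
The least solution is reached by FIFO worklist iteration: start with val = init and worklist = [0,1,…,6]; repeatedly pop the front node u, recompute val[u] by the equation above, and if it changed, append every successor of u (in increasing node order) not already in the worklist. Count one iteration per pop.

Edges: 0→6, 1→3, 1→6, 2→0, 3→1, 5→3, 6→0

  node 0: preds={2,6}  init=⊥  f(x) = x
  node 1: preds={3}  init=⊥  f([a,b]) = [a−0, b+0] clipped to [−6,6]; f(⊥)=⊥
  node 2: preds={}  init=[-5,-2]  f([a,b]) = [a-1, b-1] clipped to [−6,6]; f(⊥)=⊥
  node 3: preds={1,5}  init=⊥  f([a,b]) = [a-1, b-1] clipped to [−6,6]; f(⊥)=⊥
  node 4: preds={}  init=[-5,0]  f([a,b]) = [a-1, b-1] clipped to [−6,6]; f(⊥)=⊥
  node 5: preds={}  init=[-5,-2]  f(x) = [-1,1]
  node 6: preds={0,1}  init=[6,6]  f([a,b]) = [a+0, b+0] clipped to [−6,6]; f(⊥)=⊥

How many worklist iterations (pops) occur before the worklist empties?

Worklist (15 pops):
  #1 pop 0: in=[-5,6] → [-5,6] (was ⊥); enqueue []
  #2 pop 1: in=⊥ → ⊥ (no change)
  #3 pop 2: in=⊥ → [-5,-2] (no change)
  #4 pop 3: in=[-5,-2] → [-6,-3] (was ⊥); enqueue [1]
  #5 pop 4: in=⊥ → [-5,0] (no change)
  #6 pop 5: in=⊥ → [-5,1] (was [-5,-2]); enqueue [3]
  #7 pop 6: in=[-5,6] → [-5,6] (was [6,6]); enqueue [0]
  #8 pop 1: in=[-6,-3] → [-6,-3] (was ⊥); enqueue [6]
  #9 pop 3: in=[-6,1] → [-6,0] (was [-6,-3]); enqueue [1]
  #10 pop 0: in=[-5,6] → [-5,6] (no change)
  #11 pop 6: in=[-6,6] → [-6,6] (was [-5,6]); enqueue [0]
  #12 pop 1: in=[-6,0] → [-6,0] (was [-6,-3]); enqueue [3,6]
  #13 pop 0: in=[-6,6] → [-6,6] (was [-5,6]); enqueue []
  #14 pop 3: in=[-6,1] → [-6,0] (no change)
  #15 pop 6: in=[-6,6] → [-6,6] (no change)

Fixpoint:
  val[0] = [-6,6]
  val[1] = [-6,0]
  val[2] = [-5,-2]
  val[3] = [-6,0]
  val[4] = [-5,0]
  val[5] = [-5,1]
  val[6] = [-6,6]

15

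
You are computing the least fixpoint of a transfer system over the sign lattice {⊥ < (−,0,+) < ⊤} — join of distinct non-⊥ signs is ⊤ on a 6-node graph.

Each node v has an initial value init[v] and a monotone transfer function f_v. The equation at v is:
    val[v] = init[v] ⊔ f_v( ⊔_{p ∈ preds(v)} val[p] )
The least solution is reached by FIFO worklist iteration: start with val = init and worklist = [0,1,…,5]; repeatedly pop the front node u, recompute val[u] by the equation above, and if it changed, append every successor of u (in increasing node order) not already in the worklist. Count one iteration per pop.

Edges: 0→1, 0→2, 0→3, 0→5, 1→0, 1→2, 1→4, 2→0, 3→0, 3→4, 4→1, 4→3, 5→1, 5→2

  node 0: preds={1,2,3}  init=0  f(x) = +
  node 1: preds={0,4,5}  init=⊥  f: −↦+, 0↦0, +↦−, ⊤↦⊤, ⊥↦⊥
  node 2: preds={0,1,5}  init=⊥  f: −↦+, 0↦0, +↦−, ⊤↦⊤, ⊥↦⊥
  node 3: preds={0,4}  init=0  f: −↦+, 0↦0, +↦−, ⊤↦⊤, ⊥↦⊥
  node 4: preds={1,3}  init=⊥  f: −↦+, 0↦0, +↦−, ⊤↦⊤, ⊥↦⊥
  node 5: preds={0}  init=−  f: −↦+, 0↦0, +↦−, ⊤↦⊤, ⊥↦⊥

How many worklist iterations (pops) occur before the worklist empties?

10

Iteration log — 10 steps:
  step 1. node 0  ⊔preds=0  new=⊤  old=0  +wl: 
  step 2. node 1  ⊔preds=⊤  new=⊤  old=⊥  +wl: 0
  step 3. node 2  ⊔preds=⊤  new=⊤  old=⊥  +wl: 
  step 4. node 3  ⊔preds=⊤  new=⊤  old=0  +wl: 
  step 5. node 4  ⊔preds=⊤  new=⊤  old=⊥  +wl: 1,3
  step 6. node 5  ⊔preds=⊤  new=⊤  old=−  +wl: 2
  step 7. node 0  ⊔preds=⊤  new=⊤  stable
  step 8. node 1  ⊔preds=⊤  new=⊤  stable
  step 9. node 3  ⊔preds=⊤  new=⊤  stable
  step 10. node 2  ⊔preds=⊤  new=⊤  stable

Least fixpoint reached:
  node 0: ⊤
  node 1: ⊤
  node 2: ⊤
  node 3: ⊤
  node 4: ⊤
  node 5: ⊤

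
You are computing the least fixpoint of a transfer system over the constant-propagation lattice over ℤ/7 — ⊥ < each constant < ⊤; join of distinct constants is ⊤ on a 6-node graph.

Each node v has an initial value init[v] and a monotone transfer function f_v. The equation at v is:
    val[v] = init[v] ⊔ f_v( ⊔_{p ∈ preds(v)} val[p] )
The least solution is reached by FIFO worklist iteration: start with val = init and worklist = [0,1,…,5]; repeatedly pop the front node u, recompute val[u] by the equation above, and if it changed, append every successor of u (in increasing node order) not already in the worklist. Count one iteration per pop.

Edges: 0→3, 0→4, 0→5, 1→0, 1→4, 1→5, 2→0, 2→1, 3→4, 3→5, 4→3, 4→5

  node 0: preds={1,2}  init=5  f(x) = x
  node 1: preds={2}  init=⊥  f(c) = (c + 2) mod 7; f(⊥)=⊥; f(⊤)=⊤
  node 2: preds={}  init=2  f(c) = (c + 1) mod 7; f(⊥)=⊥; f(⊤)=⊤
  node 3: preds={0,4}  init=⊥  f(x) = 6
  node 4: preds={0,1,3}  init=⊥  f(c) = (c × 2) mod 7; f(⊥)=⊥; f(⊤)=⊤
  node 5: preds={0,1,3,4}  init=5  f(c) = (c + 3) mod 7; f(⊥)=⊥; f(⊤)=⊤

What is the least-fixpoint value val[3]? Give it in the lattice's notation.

6

Iteration log — 8 steps:
  step 1. node 0  ⊔preds=2  new=⊤  old=5  +wl: 
  step 2. node 1  ⊔preds=2  new=4  old=⊥  +wl: 0
  step 3. node 2  ⊔preds=⊥  new=2  stable
  step 4. node 3  ⊔preds=⊤  new=6  old=⊥  +wl: 
  step 5. node 4  ⊔preds=⊤  new=⊤  old=⊥  +wl: 3
  step 6. node 5  ⊔preds=⊤  new=⊤  old=5  +wl: 
  step 7. node 0  ⊔preds=⊤  new=⊤  stable
  step 8. node 3  ⊔preds=⊤  new=6  stable

Least fixpoint reached:
  node 0: ⊤
  node 1: 4
  node 2: 2
  node 3: 6
  node 4: ⊤
  node 5: ⊤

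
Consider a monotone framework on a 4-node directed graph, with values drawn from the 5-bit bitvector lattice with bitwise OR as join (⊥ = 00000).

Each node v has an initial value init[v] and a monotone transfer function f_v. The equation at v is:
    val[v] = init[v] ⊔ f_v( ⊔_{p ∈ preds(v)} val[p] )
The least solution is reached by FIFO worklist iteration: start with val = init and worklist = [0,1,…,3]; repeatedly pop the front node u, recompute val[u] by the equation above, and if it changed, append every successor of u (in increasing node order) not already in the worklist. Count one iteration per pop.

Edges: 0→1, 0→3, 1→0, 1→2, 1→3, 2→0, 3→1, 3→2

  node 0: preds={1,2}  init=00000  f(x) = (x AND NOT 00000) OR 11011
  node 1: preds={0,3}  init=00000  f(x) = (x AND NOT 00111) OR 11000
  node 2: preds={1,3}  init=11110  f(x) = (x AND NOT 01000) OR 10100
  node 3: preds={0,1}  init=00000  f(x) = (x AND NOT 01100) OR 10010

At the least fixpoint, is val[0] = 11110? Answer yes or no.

Worklist (8 pops):
  #1 pop 0: in=11110 → 11111 (was 00000); enqueue []
  #2 pop 1: in=11111 → 11000 (was 00000); enqueue [0]
  #3 pop 2: in=11000 → 11110 (no change)
  #4 pop 3: in=11111 → 10011 (was 00000); enqueue [1,2]
  #5 pop 0: in=11110 → 11111 (no change)
  #6 pop 1: in=11111 → 11000 (no change)
  #7 pop 2: in=11011 → 11111 (was 11110); enqueue [0]
  #8 pop 0: in=11111 → 11111 (no change)

Fixpoint:
  val[0] = 11111
  val[1] = 11000
  val[2] = 11111
  val[3] = 10011

no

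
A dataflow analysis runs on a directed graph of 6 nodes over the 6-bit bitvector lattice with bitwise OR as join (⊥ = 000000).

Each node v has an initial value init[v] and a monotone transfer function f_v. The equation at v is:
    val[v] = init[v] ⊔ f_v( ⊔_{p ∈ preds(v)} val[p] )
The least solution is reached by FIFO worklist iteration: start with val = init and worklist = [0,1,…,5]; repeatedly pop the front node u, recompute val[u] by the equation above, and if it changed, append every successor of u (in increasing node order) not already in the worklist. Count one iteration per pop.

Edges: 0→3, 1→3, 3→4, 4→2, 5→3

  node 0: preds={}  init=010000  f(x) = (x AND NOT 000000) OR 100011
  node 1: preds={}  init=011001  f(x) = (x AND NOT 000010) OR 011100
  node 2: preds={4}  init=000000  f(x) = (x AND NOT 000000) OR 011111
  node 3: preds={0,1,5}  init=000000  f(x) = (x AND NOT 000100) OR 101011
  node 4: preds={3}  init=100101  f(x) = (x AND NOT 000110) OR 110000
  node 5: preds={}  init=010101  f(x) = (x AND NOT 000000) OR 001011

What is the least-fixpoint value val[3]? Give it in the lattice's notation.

Iteration log — 8 steps:
  step 1. node 0  ⊔preds=000000  new=110011  old=010000  +wl: 
  step 2. node 1  ⊔preds=000000  new=011101  old=011001  +wl: 
  step 3. node 2  ⊔preds=100101  new=111111  old=000000  +wl: 
  step 4. node 3  ⊔preds=111111  new=111011  old=000000  +wl: 
  step 5. node 4  ⊔preds=111011  new=111101  old=100101  +wl: 2
  step 6. node 5  ⊔preds=000000  new=011111  old=010101  +wl: 3
  step 7. node 2  ⊔preds=111101  new=111111  stable
  step 8. node 3  ⊔preds=111111  new=111011  stable

Least fixpoint reached:
  node 0: 110011
  node 1: 011101
  node 2: 111111
  node 3: 111011
  node 4: 111101
  node 5: 011111

111011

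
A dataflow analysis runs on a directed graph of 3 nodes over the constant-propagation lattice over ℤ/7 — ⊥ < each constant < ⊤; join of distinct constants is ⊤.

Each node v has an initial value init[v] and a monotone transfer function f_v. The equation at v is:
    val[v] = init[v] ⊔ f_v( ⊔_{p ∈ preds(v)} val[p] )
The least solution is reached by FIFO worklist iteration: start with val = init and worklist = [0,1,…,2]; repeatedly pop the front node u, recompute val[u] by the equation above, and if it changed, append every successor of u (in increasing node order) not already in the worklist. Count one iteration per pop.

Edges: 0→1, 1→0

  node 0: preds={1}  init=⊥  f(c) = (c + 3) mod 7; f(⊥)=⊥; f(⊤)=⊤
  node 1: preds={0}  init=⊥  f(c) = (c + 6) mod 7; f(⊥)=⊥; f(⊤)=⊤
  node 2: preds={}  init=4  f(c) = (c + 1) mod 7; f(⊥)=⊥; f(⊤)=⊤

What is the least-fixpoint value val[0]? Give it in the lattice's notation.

⊥

Iteration log — 3 steps:
  step 1. node 0  ⊔preds=⊥  new=⊥  stable
  step 2. node 1  ⊔preds=⊥  new=⊥  stable
  step 3. node 2  ⊔preds=⊥  new=4  stable

Least fixpoint reached:
  node 0: ⊥
  node 1: ⊥
  node 2: 4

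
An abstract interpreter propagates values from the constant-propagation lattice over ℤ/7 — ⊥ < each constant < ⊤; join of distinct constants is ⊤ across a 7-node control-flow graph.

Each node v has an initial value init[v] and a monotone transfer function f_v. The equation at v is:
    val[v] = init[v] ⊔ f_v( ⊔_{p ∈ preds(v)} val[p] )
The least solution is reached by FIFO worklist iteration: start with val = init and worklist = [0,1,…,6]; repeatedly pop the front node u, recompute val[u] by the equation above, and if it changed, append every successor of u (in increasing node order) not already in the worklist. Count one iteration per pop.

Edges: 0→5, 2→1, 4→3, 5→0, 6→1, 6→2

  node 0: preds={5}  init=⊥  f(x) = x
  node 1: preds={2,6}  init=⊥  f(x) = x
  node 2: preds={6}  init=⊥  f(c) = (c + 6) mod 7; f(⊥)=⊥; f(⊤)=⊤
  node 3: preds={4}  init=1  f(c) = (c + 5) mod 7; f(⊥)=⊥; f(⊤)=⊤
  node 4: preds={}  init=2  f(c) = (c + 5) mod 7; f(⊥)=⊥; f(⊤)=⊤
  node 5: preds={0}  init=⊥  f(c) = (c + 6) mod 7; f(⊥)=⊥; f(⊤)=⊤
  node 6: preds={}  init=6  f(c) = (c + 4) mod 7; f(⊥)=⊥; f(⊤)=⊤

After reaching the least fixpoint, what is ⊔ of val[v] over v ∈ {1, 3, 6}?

Iteration log — 8 steps:
  step 1. node 0  ⊔preds=⊥  new=⊥  stable
  step 2. node 1  ⊔preds=6  new=6  old=⊥  +wl: 
  step 3. node 2  ⊔preds=6  new=5  old=⊥  +wl: 1
  step 4. node 3  ⊔preds=2  new=⊤  old=1  +wl: 
  step 5. node 4  ⊔preds=⊥  new=2  stable
  step 6. node 5  ⊔preds=⊥  new=⊥  stable
  step 7. node 6  ⊔preds=⊥  new=6  stable
  step 8. node 1  ⊔preds=⊤  new=⊤  old=6  +wl: 

Least fixpoint reached:
  node 0: ⊥
  node 1: ⊤
  node 2: 5
  node 3: ⊤
  node 4: 2
  node 5: ⊥
  node 6: 6

⊤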